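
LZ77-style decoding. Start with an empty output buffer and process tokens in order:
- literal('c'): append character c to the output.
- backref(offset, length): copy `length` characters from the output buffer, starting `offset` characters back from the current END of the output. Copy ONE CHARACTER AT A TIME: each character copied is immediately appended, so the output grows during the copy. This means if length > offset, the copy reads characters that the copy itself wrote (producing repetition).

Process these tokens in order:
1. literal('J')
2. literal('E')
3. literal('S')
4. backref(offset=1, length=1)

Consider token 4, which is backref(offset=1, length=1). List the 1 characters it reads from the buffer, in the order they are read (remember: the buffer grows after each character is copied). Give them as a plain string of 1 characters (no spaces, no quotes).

Answer: S

Derivation:
Token 1: literal('J'). Output: "J"
Token 2: literal('E'). Output: "JE"
Token 3: literal('S'). Output: "JES"
Token 4: backref(off=1, len=1). Buffer before: "JES" (len 3)
  byte 1: read out[2]='S', append. Buffer now: "JESS"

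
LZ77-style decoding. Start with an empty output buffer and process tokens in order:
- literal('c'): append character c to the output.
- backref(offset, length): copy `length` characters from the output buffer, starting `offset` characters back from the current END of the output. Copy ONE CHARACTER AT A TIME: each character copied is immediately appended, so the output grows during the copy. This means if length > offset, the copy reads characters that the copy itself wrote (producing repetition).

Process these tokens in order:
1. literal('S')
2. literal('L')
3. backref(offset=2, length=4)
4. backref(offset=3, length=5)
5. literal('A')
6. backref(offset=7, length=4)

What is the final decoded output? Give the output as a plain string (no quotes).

Answer: SLSLSLLSLLSALLSL

Derivation:
Token 1: literal('S'). Output: "S"
Token 2: literal('L'). Output: "SL"
Token 3: backref(off=2, len=4) (overlapping!). Copied 'SLSL' from pos 0. Output: "SLSLSL"
Token 4: backref(off=3, len=5) (overlapping!). Copied 'LSLLS' from pos 3. Output: "SLSLSLLSLLS"
Token 5: literal('A'). Output: "SLSLSLLSLLSA"
Token 6: backref(off=7, len=4). Copied 'LLSL' from pos 5. Output: "SLSLSLLSLLSALLSL"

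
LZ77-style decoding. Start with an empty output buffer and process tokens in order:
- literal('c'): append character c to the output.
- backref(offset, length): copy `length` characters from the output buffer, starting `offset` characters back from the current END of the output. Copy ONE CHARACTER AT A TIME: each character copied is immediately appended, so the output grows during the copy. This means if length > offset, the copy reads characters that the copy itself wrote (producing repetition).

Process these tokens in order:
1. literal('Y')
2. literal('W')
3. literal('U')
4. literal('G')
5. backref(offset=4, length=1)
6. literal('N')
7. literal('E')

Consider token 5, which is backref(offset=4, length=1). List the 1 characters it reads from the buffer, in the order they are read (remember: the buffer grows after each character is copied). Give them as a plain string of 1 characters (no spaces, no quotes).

Answer: Y

Derivation:
Token 1: literal('Y'). Output: "Y"
Token 2: literal('W'). Output: "YW"
Token 3: literal('U'). Output: "YWU"
Token 4: literal('G'). Output: "YWUG"
Token 5: backref(off=4, len=1). Buffer before: "YWUG" (len 4)
  byte 1: read out[0]='Y', append. Buffer now: "YWUGY"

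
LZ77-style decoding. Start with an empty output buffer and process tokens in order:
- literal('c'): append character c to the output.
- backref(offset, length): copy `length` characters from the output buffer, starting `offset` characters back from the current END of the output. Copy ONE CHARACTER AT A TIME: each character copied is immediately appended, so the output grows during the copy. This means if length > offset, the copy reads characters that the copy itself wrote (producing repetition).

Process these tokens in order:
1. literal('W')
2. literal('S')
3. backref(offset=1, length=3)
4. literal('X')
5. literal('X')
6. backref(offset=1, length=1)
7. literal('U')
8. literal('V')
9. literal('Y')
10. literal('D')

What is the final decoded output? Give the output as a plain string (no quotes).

Answer: WSSSSXXXUVYD

Derivation:
Token 1: literal('W'). Output: "W"
Token 2: literal('S'). Output: "WS"
Token 3: backref(off=1, len=3) (overlapping!). Copied 'SSS' from pos 1. Output: "WSSSS"
Token 4: literal('X'). Output: "WSSSSX"
Token 5: literal('X'). Output: "WSSSSXX"
Token 6: backref(off=1, len=1). Copied 'X' from pos 6. Output: "WSSSSXXX"
Token 7: literal('U'). Output: "WSSSSXXXU"
Token 8: literal('V'). Output: "WSSSSXXXUV"
Token 9: literal('Y'). Output: "WSSSSXXXUVY"
Token 10: literal('D'). Output: "WSSSSXXXUVYD"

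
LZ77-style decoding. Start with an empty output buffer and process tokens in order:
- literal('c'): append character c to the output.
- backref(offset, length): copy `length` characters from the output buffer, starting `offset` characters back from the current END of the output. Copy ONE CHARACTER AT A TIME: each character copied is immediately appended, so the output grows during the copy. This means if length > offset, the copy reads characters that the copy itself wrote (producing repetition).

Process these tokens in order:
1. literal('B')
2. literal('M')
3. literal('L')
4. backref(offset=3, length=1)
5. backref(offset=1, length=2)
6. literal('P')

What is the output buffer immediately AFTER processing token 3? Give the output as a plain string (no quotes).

Token 1: literal('B'). Output: "B"
Token 2: literal('M'). Output: "BM"
Token 3: literal('L'). Output: "BML"

Answer: BML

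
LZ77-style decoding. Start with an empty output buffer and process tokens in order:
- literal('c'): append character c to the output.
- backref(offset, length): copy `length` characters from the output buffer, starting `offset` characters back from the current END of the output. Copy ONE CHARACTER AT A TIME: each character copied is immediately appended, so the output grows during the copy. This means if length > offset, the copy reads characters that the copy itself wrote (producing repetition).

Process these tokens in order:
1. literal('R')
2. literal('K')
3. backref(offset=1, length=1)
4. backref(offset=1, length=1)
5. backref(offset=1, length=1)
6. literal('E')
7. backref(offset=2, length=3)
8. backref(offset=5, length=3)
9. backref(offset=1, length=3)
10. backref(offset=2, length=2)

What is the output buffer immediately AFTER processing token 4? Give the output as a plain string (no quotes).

Answer: RKKK

Derivation:
Token 1: literal('R'). Output: "R"
Token 2: literal('K'). Output: "RK"
Token 3: backref(off=1, len=1). Copied 'K' from pos 1. Output: "RKK"
Token 4: backref(off=1, len=1). Copied 'K' from pos 2. Output: "RKKK"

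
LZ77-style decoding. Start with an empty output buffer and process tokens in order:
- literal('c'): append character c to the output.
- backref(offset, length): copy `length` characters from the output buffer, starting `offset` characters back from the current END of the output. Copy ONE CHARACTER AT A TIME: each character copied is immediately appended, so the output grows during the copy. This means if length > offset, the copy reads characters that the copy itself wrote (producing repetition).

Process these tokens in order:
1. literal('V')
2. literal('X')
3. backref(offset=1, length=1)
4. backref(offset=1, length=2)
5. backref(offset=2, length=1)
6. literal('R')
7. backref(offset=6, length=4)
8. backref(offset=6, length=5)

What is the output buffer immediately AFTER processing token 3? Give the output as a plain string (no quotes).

Token 1: literal('V'). Output: "V"
Token 2: literal('X'). Output: "VX"
Token 3: backref(off=1, len=1). Copied 'X' from pos 1. Output: "VXX"

Answer: VXX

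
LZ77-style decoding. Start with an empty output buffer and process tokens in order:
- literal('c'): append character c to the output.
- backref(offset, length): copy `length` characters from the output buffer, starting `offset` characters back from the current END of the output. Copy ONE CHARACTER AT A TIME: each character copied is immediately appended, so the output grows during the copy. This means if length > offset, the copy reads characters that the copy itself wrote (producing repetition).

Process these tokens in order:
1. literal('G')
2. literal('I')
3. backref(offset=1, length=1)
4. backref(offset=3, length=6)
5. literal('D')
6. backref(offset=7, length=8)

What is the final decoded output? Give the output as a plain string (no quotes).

Token 1: literal('G'). Output: "G"
Token 2: literal('I'). Output: "GI"
Token 3: backref(off=1, len=1). Copied 'I' from pos 1. Output: "GII"
Token 4: backref(off=3, len=6) (overlapping!). Copied 'GIIGII' from pos 0. Output: "GIIGIIGII"
Token 5: literal('D'). Output: "GIIGIIGIID"
Token 6: backref(off=7, len=8) (overlapping!). Copied 'GIIGIIDG' from pos 3. Output: "GIIGIIGIIDGIIGIIDG"

Answer: GIIGIIGIIDGIIGIIDG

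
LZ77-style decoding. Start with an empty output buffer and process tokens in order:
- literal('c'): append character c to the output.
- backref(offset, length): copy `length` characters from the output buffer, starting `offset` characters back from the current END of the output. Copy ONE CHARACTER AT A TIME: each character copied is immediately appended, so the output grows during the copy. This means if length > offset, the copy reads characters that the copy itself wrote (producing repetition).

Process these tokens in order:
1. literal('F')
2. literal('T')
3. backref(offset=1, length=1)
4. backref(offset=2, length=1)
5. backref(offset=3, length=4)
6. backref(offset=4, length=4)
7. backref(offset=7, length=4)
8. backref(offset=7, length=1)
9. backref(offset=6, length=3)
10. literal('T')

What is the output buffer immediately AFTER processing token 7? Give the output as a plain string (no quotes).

Token 1: literal('F'). Output: "F"
Token 2: literal('T'). Output: "FT"
Token 3: backref(off=1, len=1). Copied 'T' from pos 1. Output: "FTT"
Token 4: backref(off=2, len=1). Copied 'T' from pos 1. Output: "FTTT"
Token 5: backref(off=3, len=4) (overlapping!). Copied 'TTTT' from pos 1. Output: "FTTTTTTT"
Token 6: backref(off=4, len=4). Copied 'TTTT' from pos 4. Output: "FTTTTTTTTTTT"
Token 7: backref(off=7, len=4). Copied 'TTTT' from pos 5. Output: "FTTTTTTTTTTTTTTT"

Answer: FTTTTTTTTTTTTTTT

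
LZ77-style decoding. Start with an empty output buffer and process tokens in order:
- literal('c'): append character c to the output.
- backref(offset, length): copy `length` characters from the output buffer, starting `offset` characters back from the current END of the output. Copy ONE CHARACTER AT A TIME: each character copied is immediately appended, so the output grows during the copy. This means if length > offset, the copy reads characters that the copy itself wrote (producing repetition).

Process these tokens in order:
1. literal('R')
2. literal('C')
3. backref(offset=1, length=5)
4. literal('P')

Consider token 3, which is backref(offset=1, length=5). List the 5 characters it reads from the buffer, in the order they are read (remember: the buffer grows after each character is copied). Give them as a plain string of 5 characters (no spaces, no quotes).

Answer: CCCCC

Derivation:
Token 1: literal('R'). Output: "R"
Token 2: literal('C'). Output: "RC"
Token 3: backref(off=1, len=5). Buffer before: "RC" (len 2)
  byte 1: read out[1]='C', append. Buffer now: "RCC"
  byte 2: read out[2]='C', append. Buffer now: "RCCC"
  byte 3: read out[3]='C', append. Buffer now: "RCCCC"
  byte 4: read out[4]='C', append. Buffer now: "RCCCCC"
  byte 5: read out[5]='C', append. Buffer now: "RCCCCCC"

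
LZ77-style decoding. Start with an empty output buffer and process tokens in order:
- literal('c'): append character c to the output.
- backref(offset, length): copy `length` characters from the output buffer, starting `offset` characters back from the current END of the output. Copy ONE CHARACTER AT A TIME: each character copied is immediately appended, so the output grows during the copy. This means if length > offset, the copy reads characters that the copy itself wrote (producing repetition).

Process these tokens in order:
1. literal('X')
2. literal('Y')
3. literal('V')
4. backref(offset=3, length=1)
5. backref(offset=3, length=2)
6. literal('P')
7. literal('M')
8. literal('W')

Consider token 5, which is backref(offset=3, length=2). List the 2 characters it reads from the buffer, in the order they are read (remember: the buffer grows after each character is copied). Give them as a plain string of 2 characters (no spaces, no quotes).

Answer: YV

Derivation:
Token 1: literal('X'). Output: "X"
Token 2: literal('Y'). Output: "XY"
Token 3: literal('V'). Output: "XYV"
Token 4: backref(off=3, len=1). Copied 'X' from pos 0. Output: "XYVX"
Token 5: backref(off=3, len=2). Buffer before: "XYVX" (len 4)
  byte 1: read out[1]='Y', append. Buffer now: "XYVXY"
  byte 2: read out[2]='V', append. Buffer now: "XYVXYV"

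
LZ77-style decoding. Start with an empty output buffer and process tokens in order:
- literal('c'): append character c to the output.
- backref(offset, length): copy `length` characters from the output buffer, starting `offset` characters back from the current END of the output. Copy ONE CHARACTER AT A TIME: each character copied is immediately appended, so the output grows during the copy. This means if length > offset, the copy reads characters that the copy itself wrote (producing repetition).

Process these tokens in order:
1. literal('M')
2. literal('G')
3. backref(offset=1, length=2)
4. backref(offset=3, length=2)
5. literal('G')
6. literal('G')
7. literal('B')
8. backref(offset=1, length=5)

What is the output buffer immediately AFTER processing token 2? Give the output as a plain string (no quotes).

Token 1: literal('M'). Output: "M"
Token 2: literal('G'). Output: "MG"

Answer: MG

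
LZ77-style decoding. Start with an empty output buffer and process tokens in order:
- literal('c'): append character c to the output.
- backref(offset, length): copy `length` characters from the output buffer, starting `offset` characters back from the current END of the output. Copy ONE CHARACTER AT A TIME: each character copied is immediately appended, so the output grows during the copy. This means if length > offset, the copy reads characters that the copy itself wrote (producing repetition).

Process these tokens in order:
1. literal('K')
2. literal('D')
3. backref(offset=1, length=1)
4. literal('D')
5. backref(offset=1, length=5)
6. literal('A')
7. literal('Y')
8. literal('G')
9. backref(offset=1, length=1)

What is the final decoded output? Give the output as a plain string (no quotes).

Answer: KDDDDDDDDAYGG

Derivation:
Token 1: literal('K'). Output: "K"
Token 2: literal('D'). Output: "KD"
Token 3: backref(off=1, len=1). Copied 'D' from pos 1. Output: "KDD"
Token 4: literal('D'). Output: "KDDD"
Token 5: backref(off=1, len=5) (overlapping!). Copied 'DDDDD' from pos 3. Output: "KDDDDDDDD"
Token 6: literal('A'). Output: "KDDDDDDDDA"
Token 7: literal('Y'). Output: "KDDDDDDDDAY"
Token 8: literal('G'). Output: "KDDDDDDDDAYG"
Token 9: backref(off=1, len=1). Copied 'G' from pos 11. Output: "KDDDDDDDDAYGG"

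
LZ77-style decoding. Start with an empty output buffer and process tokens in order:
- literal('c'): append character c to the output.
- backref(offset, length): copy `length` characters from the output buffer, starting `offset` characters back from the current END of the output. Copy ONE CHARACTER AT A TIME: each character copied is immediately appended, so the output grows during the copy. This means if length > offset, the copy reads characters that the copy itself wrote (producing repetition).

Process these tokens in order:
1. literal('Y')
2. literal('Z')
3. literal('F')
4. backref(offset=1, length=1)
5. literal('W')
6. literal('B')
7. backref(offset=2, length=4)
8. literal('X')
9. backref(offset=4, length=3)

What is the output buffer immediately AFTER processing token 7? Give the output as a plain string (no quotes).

Answer: YZFFWBWBWB

Derivation:
Token 1: literal('Y'). Output: "Y"
Token 2: literal('Z'). Output: "YZ"
Token 3: literal('F'). Output: "YZF"
Token 4: backref(off=1, len=1). Copied 'F' from pos 2. Output: "YZFF"
Token 5: literal('W'). Output: "YZFFW"
Token 6: literal('B'). Output: "YZFFWB"
Token 7: backref(off=2, len=4) (overlapping!). Copied 'WBWB' from pos 4. Output: "YZFFWBWBWB"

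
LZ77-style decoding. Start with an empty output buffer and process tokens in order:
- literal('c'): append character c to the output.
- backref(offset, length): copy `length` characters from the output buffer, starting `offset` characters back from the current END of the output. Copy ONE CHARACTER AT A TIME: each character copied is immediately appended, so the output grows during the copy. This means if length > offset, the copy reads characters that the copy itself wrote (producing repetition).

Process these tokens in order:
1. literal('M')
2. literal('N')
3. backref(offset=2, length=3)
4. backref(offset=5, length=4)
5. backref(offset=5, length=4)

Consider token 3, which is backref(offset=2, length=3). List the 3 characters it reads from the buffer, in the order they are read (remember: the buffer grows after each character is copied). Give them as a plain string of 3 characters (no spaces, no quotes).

Answer: MNM

Derivation:
Token 1: literal('M'). Output: "M"
Token 2: literal('N'). Output: "MN"
Token 3: backref(off=2, len=3). Buffer before: "MN" (len 2)
  byte 1: read out[0]='M', append. Buffer now: "MNM"
  byte 2: read out[1]='N', append. Buffer now: "MNMN"
  byte 3: read out[2]='M', append. Buffer now: "MNMNM"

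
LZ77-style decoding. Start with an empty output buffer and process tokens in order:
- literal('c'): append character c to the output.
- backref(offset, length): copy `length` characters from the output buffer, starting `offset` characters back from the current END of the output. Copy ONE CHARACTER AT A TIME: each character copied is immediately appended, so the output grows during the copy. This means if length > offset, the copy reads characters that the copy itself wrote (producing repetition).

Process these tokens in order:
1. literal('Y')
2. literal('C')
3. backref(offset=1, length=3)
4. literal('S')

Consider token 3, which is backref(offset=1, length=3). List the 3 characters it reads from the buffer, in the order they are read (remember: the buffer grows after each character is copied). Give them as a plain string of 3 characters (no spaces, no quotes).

Token 1: literal('Y'). Output: "Y"
Token 2: literal('C'). Output: "YC"
Token 3: backref(off=1, len=3). Buffer before: "YC" (len 2)
  byte 1: read out[1]='C', append. Buffer now: "YCC"
  byte 2: read out[2]='C', append. Buffer now: "YCCC"
  byte 3: read out[3]='C', append. Buffer now: "YCCCC"

Answer: CCC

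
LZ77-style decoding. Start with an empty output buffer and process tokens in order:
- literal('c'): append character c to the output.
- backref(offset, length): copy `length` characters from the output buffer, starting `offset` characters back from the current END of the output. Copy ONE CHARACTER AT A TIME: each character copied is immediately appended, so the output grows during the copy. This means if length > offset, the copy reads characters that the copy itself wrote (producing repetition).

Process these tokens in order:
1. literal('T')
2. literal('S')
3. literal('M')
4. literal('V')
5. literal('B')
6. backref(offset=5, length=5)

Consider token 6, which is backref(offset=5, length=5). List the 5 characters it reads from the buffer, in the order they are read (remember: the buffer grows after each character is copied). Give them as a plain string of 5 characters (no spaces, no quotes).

Token 1: literal('T'). Output: "T"
Token 2: literal('S'). Output: "TS"
Token 3: literal('M'). Output: "TSM"
Token 4: literal('V'). Output: "TSMV"
Token 5: literal('B'). Output: "TSMVB"
Token 6: backref(off=5, len=5). Buffer before: "TSMVB" (len 5)
  byte 1: read out[0]='T', append. Buffer now: "TSMVBT"
  byte 2: read out[1]='S', append. Buffer now: "TSMVBTS"
  byte 3: read out[2]='M', append. Buffer now: "TSMVBTSM"
  byte 4: read out[3]='V', append. Buffer now: "TSMVBTSMV"
  byte 5: read out[4]='B', append. Buffer now: "TSMVBTSMVB"

Answer: TSMVB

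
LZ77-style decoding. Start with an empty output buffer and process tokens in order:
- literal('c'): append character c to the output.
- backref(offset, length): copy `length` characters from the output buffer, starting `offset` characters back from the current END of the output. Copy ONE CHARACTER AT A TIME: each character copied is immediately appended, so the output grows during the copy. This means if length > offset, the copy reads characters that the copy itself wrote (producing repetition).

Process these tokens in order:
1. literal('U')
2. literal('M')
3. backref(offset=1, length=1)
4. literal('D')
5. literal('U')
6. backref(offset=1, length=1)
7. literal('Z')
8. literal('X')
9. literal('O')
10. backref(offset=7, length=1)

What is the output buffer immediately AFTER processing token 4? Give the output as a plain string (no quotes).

Token 1: literal('U'). Output: "U"
Token 2: literal('M'). Output: "UM"
Token 3: backref(off=1, len=1). Copied 'M' from pos 1. Output: "UMM"
Token 4: literal('D'). Output: "UMMD"

Answer: UMMD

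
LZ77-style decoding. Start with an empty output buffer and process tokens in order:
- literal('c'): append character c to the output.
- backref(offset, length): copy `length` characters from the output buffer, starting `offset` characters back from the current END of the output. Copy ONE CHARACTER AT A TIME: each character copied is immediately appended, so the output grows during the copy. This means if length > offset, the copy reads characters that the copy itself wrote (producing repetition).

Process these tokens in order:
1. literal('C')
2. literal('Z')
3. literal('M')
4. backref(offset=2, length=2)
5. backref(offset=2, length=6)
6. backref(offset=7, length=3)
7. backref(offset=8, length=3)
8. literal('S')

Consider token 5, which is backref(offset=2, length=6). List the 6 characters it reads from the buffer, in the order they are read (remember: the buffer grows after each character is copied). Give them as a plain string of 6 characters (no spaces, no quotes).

Answer: ZMZMZM

Derivation:
Token 1: literal('C'). Output: "C"
Token 2: literal('Z'). Output: "CZ"
Token 3: literal('M'). Output: "CZM"
Token 4: backref(off=2, len=2). Copied 'ZM' from pos 1. Output: "CZMZM"
Token 5: backref(off=2, len=6). Buffer before: "CZMZM" (len 5)
  byte 1: read out[3]='Z', append. Buffer now: "CZMZMZ"
  byte 2: read out[4]='M', append. Buffer now: "CZMZMZM"
  byte 3: read out[5]='Z', append. Buffer now: "CZMZMZMZ"
  byte 4: read out[6]='M', append. Buffer now: "CZMZMZMZM"
  byte 5: read out[7]='Z', append. Buffer now: "CZMZMZMZMZ"
  byte 6: read out[8]='M', append. Buffer now: "CZMZMZMZMZM"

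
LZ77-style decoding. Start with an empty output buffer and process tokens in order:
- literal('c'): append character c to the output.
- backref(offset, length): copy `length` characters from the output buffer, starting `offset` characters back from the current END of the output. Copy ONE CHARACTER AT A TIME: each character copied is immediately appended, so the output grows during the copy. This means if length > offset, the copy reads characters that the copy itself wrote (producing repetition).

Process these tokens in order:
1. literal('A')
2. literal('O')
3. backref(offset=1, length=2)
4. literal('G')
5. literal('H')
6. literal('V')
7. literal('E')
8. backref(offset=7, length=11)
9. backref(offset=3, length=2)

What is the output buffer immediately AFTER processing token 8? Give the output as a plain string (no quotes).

Token 1: literal('A'). Output: "A"
Token 2: literal('O'). Output: "AO"
Token 3: backref(off=1, len=2) (overlapping!). Copied 'OO' from pos 1. Output: "AOOO"
Token 4: literal('G'). Output: "AOOOG"
Token 5: literal('H'). Output: "AOOOGH"
Token 6: literal('V'). Output: "AOOOGHV"
Token 7: literal('E'). Output: "AOOOGHVE"
Token 8: backref(off=7, len=11) (overlapping!). Copied 'OOOGHVEOOOG' from pos 1. Output: "AOOOGHVEOOOGHVEOOOG"

Answer: AOOOGHVEOOOGHVEOOOG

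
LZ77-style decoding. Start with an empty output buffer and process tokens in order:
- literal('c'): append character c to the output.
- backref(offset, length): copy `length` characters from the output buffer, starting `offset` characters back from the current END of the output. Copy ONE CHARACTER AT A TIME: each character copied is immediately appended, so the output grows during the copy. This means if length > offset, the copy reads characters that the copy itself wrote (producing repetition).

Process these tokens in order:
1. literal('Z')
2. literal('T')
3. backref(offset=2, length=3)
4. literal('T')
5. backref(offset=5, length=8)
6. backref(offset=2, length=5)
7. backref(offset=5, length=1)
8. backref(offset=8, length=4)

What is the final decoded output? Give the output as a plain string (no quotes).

Answer: ZTZTZTTZTZTTZTZTZTZZZTZT

Derivation:
Token 1: literal('Z'). Output: "Z"
Token 2: literal('T'). Output: "ZT"
Token 3: backref(off=2, len=3) (overlapping!). Copied 'ZTZ' from pos 0. Output: "ZTZTZ"
Token 4: literal('T'). Output: "ZTZTZT"
Token 5: backref(off=5, len=8) (overlapping!). Copied 'TZTZTTZT' from pos 1. Output: "ZTZTZTTZTZTTZT"
Token 6: backref(off=2, len=5) (overlapping!). Copied 'ZTZTZ' from pos 12. Output: "ZTZTZTTZTZTTZTZTZTZ"
Token 7: backref(off=5, len=1). Copied 'Z' from pos 14. Output: "ZTZTZTTZTZTTZTZTZTZZ"
Token 8: backref(off=8, len=4). Copied 'ZTZT' from pos 12. Output: "ZTZTZTTZTZTTZTZTZTZZZTZT"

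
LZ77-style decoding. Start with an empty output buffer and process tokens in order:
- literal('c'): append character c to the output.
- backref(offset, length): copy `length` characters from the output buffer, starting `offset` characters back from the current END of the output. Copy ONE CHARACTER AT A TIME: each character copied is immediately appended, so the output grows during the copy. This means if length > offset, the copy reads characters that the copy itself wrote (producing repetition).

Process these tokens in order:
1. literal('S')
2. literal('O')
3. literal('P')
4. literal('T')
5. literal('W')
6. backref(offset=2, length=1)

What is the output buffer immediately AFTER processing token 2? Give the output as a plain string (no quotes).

Token 1: literal('S'). Output: "S"
Token 2: literal('O'). Output: "SO"

Answer: SO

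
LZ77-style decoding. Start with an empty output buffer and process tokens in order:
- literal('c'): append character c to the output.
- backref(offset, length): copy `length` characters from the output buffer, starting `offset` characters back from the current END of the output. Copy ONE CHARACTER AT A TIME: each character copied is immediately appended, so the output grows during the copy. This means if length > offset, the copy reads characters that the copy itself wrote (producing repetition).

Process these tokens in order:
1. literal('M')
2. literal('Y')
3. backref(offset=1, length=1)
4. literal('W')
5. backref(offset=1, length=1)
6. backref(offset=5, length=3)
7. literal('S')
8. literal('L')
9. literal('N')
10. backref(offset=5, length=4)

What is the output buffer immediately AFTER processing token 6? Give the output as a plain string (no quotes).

Answer: MYYWWMYY

Derivation:
Token 1: literal('M'). Output: "M"
Token 2: literal('Y'). Output: "MY"
Token 3: backref(off=1, len=1). Copied 'Y' from pos 1. Output: "MYY"
Token 4: literal('W'). Output: "MYYW"
Token 5: backref(off=1, len=1). Copied 'W' from pos 3. Output: "MYYWW"
Token 6: backref(off=5, len=3). Copied 'MYY' from pos 0. Output: "MYYWWMYY"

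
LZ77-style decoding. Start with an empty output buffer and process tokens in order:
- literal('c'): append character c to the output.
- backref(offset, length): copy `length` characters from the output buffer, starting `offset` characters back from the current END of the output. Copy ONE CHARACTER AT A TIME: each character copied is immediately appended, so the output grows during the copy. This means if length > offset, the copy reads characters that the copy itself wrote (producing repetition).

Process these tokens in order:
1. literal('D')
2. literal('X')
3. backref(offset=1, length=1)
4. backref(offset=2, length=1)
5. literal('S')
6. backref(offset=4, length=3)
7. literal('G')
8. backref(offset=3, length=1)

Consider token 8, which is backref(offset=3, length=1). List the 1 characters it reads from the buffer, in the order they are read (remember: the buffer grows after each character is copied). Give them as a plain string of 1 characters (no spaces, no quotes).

Answer: X

Derivation:
Token 1: literal('D'). Output: "D"
Token 2: literal('X'). Output: "DX"
Token 3: backref(off=1, len=1). Copied 'X' from pos 1. Output: "DXX"
Token 4: backref(off=2, len=1). Copied 'X' from pos 1. Output: "DXXX"
Token 5: literal('S'). Output: "DXXXS"
Token 6: backref(off=4, len=3). Copied 'XXX' from pos 1. Output: "DXXXSXXX"
Token 7: literal('G'). Output: "DXXXSXXXG"
Token 8: backref(off=3, len=1). Buffer before: "DXXXSXXXG" (len 9)
  byte 1: read out[6]='X', append. Buffer now: "DXXXSXXXGX"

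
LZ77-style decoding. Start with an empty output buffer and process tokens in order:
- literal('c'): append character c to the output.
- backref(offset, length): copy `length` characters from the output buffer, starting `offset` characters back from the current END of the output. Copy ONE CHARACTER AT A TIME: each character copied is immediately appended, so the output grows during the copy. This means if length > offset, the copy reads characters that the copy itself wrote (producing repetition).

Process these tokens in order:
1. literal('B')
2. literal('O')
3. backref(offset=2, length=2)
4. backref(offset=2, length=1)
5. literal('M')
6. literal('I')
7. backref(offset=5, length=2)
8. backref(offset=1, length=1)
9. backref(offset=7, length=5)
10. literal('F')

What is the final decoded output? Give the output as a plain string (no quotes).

Token 1: literal('B'). Output: "B"
Token 2: literal('O'). Output: "BO"
Token 3: backref(off=2, len=2). Copied 'BO' from pos 0. Output: "BOBO"
Token 4: backref(off=2, len=1). Copied 'B' from pos 2. Output: "BOBOB"
Token 5: literal('M'). Output: "BOBOBM"
Token 6: literal('I'). Output: "BOBOBMI"
Token 7: backref(off=5, len=2). Copied 'BO' from pos 2. Output: "BOBOBMIBO"
Token 8: backref(off=1, len=1). Copied 'O' from pos 8. Output: "BOBOBMIBOO"
Token 9: backref(off=7, len=5). Copied 'OBMIB' from pos 3. Output: "BOBOBMIBOOOBMIB"
Token 10: literal('F'). Output: "BOBOBMIBOOOBMIBF"

Answer: BOBOBMIBOOOBMIBF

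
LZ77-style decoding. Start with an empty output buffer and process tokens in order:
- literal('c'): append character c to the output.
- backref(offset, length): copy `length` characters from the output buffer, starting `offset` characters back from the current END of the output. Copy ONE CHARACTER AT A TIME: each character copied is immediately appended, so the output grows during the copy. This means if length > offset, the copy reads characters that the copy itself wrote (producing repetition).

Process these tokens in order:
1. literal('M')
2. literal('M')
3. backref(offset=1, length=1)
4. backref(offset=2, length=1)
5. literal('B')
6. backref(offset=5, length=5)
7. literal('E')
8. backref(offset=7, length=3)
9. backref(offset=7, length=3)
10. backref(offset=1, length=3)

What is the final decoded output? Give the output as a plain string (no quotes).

Answer: MMMMBMMMMBEBMMMMBBBB

Derivation:
Token 1: literal('M'). Output: "M"
Token 2: literal('M'). Output: "MM"
Token 3: backref(off=1, len=1). Copied 'M' from pos 1. Output: "MMM"
Token 4: backref(off=2, len=1). Copied 'M' from pos 1. Output: "MMMM"
Token 5: literal('B'). Output: "MMMMB"
Token 6: backref(off=5, len=5). Copied 'MMMMB' from pos 0. Output: "MMMMBMMMMB"
Token 7: literal('E'). Output: "MMMMBMMMMBE"
Token 8: backref(off=7, len=3). Copied 'BMM' from pos 4. Output: "MMMMBMMMMBEBMM"
Token 9: backref(off=7, len=3). Copied 'MMB' from pos 7. Output: "MMMMBMMMMBEBMMMMB"
Token 10: backref(off=1, len=3) (overlapping!). Copied 'BBB' from pos 16. Output: "MMMMBMMMMBEBMMMMBBBB"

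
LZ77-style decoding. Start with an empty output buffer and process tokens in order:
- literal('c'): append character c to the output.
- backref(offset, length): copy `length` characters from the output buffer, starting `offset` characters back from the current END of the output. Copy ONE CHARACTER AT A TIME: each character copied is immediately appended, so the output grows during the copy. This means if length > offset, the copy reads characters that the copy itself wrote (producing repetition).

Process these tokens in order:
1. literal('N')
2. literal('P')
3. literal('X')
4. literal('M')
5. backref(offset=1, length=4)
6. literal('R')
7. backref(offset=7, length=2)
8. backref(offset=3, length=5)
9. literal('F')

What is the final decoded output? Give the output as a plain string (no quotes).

Token 1: literal('N'). Output: "N"
Token 2: literal('P'). Output: "NP"
Token 3: literal('X'). Output: "NPX"
Token 4: literal('M'). Output: "NPXM"
Token 5: backref(off=1, len=4) (overlapping!). Copied 'MMMM' from pos 3. Output: "NPXMMMMM"
Token 6: literal('R'). Output: "NPXMMMMMR"
Token 7: backref(off=7, len=2). Copied 'XM' from pos 2. Output: "NPXMMMMMRXM"
Token 8: backref(off=3, len=5) (overlapping!). Copied 'RXMRX' from pos 8. Output: "NPXMMMMMRXMRXMRX"
Token 9: literal('F'). Output: "NPXMMMMMRXMRXMRXF"

Answer: NPXMMMMMRXMRXMRXF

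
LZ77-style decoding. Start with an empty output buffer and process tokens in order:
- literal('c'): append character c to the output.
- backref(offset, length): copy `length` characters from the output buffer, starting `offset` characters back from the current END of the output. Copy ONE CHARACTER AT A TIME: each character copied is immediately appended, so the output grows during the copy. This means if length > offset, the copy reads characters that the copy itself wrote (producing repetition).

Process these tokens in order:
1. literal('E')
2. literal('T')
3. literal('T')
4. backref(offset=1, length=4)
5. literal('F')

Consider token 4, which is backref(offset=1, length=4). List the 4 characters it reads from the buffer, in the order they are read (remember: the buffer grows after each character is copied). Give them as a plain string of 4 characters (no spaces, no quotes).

Answer: TTTT

Derivation:
Token 1: literal('E'). Output: "E"
Token 2: literal('T'). Output: "ET"
Token 3: literal('T'). Output: "ETT"
Token 4: backref(off=1, len=4). Buffer before: "ETT" (len 3)
  byte 1: read out[2]='T', append. Buffer now: "ETTT"
  byte 2: read out[3]='T', append. Buffer now: "ETTTT"
  byte 3: read out[4]='T', append. Buffer now: "ETTTTT"
  byte 4: read out[5]='T', append. Buffer now: "ETTTTTT"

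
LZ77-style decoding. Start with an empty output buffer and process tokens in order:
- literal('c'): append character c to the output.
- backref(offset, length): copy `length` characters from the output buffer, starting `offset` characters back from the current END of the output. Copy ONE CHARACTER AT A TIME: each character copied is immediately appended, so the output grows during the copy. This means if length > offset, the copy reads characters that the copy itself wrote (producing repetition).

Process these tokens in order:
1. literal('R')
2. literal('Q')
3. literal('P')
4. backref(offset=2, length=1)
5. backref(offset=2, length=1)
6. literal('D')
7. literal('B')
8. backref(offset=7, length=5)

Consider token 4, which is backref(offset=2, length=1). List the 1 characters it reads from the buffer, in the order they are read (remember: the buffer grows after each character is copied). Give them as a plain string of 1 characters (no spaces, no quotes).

Token 1: literal('R'). Output: "R"
Token 2: literal('Q'). Output: "RQ"
Token 3: literal('P'). Output: "RQP"
Token 4: backref(off=2, len=1). Buffer before: "RQP" (len 3)
  byte 1: read out[1]='Q', append. Buffer now: "RQPQ"

Answer: Q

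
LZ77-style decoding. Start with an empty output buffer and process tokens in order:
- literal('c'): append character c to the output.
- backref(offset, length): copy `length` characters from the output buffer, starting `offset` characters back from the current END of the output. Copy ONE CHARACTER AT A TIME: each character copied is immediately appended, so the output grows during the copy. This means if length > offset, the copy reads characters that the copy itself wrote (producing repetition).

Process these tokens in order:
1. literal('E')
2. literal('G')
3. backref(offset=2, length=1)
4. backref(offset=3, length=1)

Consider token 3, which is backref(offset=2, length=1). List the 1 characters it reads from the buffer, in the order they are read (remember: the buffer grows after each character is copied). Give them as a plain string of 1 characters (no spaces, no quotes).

Answer: E

Derivation:
Token 1: literal('E'). Output: "E"
Token 2: literal('G'). Output: "EG"
Token 3: backref(off=2, len=1). Buffer before: "EG" (len 2)
  byte 1: read out[0]='E', append. Buffer now: "EGE"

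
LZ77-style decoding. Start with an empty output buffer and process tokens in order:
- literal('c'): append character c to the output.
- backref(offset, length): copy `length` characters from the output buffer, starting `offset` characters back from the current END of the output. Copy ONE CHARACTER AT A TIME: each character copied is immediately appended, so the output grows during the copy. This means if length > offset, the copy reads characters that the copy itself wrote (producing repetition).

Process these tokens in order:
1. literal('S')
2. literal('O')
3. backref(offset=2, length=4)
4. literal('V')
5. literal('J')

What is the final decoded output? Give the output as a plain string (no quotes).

Token 1: literal('S'). Output: "S"
Token 2: literal('O'). Output: "SO"
Token 3: backref(off=2, len=4) (overlapping!). Copied 'SOSO' from pos 0. Output: "SOSOSO"
Token 4: literal('V'). Output: "SOSOSOV"
Token 5: literal('J'). Output: "SOSOSOVJ"

Answer: SOSOSOVJ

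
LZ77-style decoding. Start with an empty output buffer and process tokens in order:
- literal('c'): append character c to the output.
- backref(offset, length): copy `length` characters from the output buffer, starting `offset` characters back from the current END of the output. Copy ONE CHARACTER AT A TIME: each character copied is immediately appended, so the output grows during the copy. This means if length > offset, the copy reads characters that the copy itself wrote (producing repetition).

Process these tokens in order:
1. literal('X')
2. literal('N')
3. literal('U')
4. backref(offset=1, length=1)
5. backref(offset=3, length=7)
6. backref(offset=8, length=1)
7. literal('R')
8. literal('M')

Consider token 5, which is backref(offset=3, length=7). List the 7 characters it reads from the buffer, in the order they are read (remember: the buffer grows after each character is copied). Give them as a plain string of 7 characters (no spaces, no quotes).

Answer: NUUNUUN

Derivation:
Token 1: literal('X'). Output: "X"
Token 2: literal('N'). Output: "XN"
Token 3: literal('U'). Output: "XNU"
Token 4: backref(off=1, len=1). Copied 'U' from pos 2. Output: "XNUU"
Token 5: backref(off=3, len=7). Buffer before: "XNUU" (len 4)
  byte 1: read out[1]='N', append. Buffer now: "XNUUN"
  byte 2: read out[2]='U', append. Buffer now: "XNUUNU"
  byte 3: read out[3]='U', append. Buffer now: "XNUUNUU"
  byte 4: read out[4]='N', append. Buffer now: "XNUUNUUN"
  byte 5: read out[5]='U', append. Buffer now: "XNUUNUUNU"
  byte 6: read out[6]='U', append. Buffer now: "XNUUNUUNUU"
  byte 7: read out[7]='N', append. Buffer now: "XNUUNUUNUUN"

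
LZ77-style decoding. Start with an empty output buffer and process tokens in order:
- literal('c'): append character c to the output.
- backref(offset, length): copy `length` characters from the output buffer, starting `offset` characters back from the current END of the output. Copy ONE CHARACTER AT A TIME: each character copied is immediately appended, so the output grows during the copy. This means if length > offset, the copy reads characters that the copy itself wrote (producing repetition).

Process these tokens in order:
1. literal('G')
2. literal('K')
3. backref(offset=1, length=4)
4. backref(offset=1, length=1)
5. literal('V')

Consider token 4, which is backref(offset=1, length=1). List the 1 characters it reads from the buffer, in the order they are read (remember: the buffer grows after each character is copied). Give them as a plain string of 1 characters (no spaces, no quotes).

Answer: K

Derivation:
Token 1: literal('G'). Output: "G"
Token 2: literal('K'). Output: "GK"
Token 3: backref(off=1, len=4) (overlapping!). Copied 'KKKK' from pos 1. Output: "GKKKKK"
Token 4: backref(off=1, len=1). Buffer before: "GKKKKK" (len 6)
  byte 1: read out[5]='K', append. Buffer now: "GKKKKKK"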